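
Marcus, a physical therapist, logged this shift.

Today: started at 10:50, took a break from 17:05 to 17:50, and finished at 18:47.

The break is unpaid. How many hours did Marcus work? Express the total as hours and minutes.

Today: 10:50–18:47 = 7 h 57 min; less 45 min break → 7 h 12 min

7 h 12 min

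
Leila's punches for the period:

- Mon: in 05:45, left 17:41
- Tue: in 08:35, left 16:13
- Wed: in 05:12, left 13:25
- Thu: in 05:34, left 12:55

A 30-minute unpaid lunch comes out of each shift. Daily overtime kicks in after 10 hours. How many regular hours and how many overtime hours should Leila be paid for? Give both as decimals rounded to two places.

Mon: 05:45–17:41 = 11 h 56 min; less 30 min break → 11 h 26 min
Tue: 08:35–16:13 = 7 h 38 min; less 30 min break → 7 h 8 min
Wed: 05:12–13:25 = 8 h 13 min; less 30 min break → 7 h 43 min
Thu: 05:34–12:55 = 7 h 21 min; less 30 min break → 6 h 51 min
Mon reg 10 h 0 min / OT 1 h 26 min; Tue reg 7 h 8 min / OT 0 h 0 min; Wed reg 7 h 43 min / OT 0 h 0 min; Thu reg 6 h 51 min / OT 0 h 0 min.
Totals: regular 31 h 42 min, overtime 1 h 26 min.

Regular 31.70 hours, overtime 1.43 hours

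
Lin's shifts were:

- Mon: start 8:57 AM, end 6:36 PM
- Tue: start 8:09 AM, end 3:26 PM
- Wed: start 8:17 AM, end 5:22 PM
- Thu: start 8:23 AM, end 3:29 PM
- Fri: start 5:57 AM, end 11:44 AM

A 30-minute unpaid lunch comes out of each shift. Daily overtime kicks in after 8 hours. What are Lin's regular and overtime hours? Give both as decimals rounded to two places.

Mon: 8:57 AM–6:36 PM = 9 h 39 min; less 30 min break → 9 h 9 min
Tue: 8:09 AM–3:26 PM = 7 h 17 min; less 30 min break → 6 h 47 min
Wed: 8:17 AM–5:22 PM = 9 h 5 min; less 30 min break → 8 h 35 min
Thu: 8:23 AM–3:29 PM = 7 h 6 min; less 30 min break → 6 h 36 min
Fri: 5:57 AM–11:44 AM = 5 h 47 min; less 30 min break → 5 h 17 min
Mon reg 8 h 0 min / OT 1 h 9 min; Tue reg 6 h 47 min / OT 0 h 0 min; Wed reg 8 h 0 min / OT 0 h 35 min; Thu reg 6 h 36 min / OT 0 h 0 min; Fri reg 5 h 17 min / OT 0 h 0 min.
Totals: regular 34 h 40 min, overtime 1 h 44 min.

Regular 34.67 hours, overtime 1.73 hours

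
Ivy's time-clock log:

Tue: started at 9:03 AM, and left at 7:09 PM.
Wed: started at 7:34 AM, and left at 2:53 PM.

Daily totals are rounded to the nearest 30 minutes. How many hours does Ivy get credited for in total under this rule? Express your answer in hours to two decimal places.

17.50 hours

Tue: 9:03 AM–7:09 PM = 10 h 6 min → rounds to 10 h 0 min
Wed: 7:34 AM–2:53 PM = 7 h 19 min → rounds to 7 h 30 min
Total credited: 17 h 30 min.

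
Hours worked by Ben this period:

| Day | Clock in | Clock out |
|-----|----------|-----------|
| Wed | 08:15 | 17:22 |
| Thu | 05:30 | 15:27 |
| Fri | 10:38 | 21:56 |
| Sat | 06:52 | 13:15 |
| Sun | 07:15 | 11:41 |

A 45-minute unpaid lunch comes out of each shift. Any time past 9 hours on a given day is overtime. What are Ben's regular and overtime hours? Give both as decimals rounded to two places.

Wed: 08:15–17:22 = 9 h 7 min; less 45 min break → 8 h 22 min
Thu: 05:30–15:27 = 9 h 57 min; less 45 min break → 9 h 12 min
Fri: 10:38–21:56 = 11 h 18 min; less 45 min break → 10 h 33 min
Sat: 06:52–13:15 = 6 h 23 min; less 45 min break → 5 h 38 min
Sun: 07:15–11:41 = 4 h 26 min; less 45 min break → 3 h 41 min
Wed reg 8 h 22 min / OT 0 h 0 min; Thu reg 9 h 0 min / OT 0 h 12 min; Fri reg 9 h 0 min / OT 1 h 33 min; Sat reg 5 h 38 min / OT 0 h 0 min; Sun reg 3 h 41 min / OT 0 h 0 min.
Totals: regular 35 h 41 min, overtime 1 h 45 min.

Regular 35.68 hours, overtime 1.75 hours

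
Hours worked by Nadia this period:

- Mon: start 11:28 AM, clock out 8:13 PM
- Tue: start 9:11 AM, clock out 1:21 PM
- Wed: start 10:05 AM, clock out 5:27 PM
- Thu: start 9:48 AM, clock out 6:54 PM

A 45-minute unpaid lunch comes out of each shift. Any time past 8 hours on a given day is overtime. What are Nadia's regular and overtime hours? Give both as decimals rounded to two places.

Regular 26.03 hours, overtime 0.35 hours

Mon: 11:28 AM–8:13 PM = 8 h 45 min; less 45 min break → 8 h 0 min
Tue: 9:11 AM–1:21 PM = 4 h 10 min; less 45 min break → 3 h 25 min
Wed: 10:05 AM–5:27 PM = 7 h 22 min; less 45 min break → 6 h 37 min
Thu: 9:48 AM–6:54 PM = 9 h 6 min; less 45 min break → 8 h 21 min
Mon reg 8 h 0 min / OT 0 h 0 min; Tue reg 3 h 25 min / OT 0 h 0 min; Wed reg 6 h 37 min / OT 0 h 0 min; Thu reg 8 h 0 min / OT 0 h 21 min.
Totals: regular 26 h 2 min, overtime 0 h 21 min.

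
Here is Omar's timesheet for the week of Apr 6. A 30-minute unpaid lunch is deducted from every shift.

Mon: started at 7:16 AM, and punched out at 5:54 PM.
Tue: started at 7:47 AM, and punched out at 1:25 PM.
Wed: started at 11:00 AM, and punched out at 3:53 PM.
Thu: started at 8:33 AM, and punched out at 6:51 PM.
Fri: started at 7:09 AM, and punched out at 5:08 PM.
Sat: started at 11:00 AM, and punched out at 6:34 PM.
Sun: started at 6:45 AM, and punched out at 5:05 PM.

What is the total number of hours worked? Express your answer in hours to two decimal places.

Mon: 7:16 AM–5:54 PM = 10 h 38 min; less 30 min break → 10 h 8 min
Tue: 7:47 AM–1:25 PM = 5 h 38 min; less 30 min break → 5 h 8 min
Wed: 11:00 AM–3:53 PM = 4 h 53 min; less 30 min break → 4 h 23 min
Thu: 8:33 AM–6:51 PM = 10 h 18 min; less 30 min break → 9 h 48 min
Fri: 7:09 AM–5:08 PM = 9 h 59 min; less 30 min break → 9 h 29 min
Sat: 11:00 AM–6:34 PM = 7 h 34 min; less 30 min break → 7 h 4 min
Sun: 6:45 AM–5:05 PM = 10 h 20 min; less 30 min break → 9 h 50 min
Total: 10 h 8 min + 5 h 8 min + 4 h 23 min + 9 h 48 min + 9 h 29 min + 7 h 4 min + 9 h 50 min = 55 h 50 min.

55.83 hours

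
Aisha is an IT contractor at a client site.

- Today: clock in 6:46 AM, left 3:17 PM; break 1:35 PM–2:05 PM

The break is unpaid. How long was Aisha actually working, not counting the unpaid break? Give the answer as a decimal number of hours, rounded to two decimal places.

Today: 6:46 AM–3:17 PM = 8 h 31 min; less 30 min break → 8 h 1 min

8.02 hours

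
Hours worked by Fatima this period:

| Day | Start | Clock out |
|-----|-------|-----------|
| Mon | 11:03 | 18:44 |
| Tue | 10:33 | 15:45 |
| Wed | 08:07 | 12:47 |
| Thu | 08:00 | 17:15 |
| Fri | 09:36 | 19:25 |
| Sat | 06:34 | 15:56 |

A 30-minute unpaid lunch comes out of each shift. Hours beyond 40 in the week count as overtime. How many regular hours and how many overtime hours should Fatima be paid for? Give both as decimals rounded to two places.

Mon: 11:03–18:44 = 7 h 41 min; less 30 min break → 7 h 11 min
Tue: 10:33–15:45 = 5 h 12 min; less 30 min break → 4 h 42 min
Wed: 08:07–12:47 = 4 h 40 min; less 30 min break → 4 h 10 min
Thu: 08:00–17:15 = 9 h 15 min; less 30 min break → 8 h 45 min
Fri: 09:36–19:25 = 9 h 49 min; less 30 min break → 9 h 19 min
Sat: 06:34–15:56 = 9 h 22 min; less 30 min break → 8 h 52 min
Total worked: 42 h 59 min = 42.98 h.
Threshold 40 h → overtime 2 h 59 min, regular 40 h 0 min.

Regular 40.00 hours, overtime 2.98 hours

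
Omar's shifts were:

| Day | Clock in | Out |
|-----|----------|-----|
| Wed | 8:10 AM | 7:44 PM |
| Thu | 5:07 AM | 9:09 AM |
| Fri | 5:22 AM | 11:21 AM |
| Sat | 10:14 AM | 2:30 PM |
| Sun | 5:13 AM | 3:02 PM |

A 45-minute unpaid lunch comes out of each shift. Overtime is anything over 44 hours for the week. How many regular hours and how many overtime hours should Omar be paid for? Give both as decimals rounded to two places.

Regular 31.92 hours, overtime 0.00 hours

Wed: 8:10 AM–7:44 PM = 11 h 34 min; less 45 min break → 10 h 49 min
Thu: 5:07 AM–9:09 AM = 4 h 2 min; less 45 min break → 3 h 17 min
Fri: 5:22 AM–11:21 AM = 5 h 59 min; less 45 min break → 5 h 14 min
Sat: 10:14 AM–2:30 PM = 4 h 16 min; less 45 min break → 3 h 31 min
Sun: 5:13 AM–3:02 PM = 9 h 49 min; less 45 min break → 9 h 4 min
Total worked: 31 h 55 min = 31.92 h.
Threshold 44 h → overtime 0 h 0 min, regular 31 h 55 min.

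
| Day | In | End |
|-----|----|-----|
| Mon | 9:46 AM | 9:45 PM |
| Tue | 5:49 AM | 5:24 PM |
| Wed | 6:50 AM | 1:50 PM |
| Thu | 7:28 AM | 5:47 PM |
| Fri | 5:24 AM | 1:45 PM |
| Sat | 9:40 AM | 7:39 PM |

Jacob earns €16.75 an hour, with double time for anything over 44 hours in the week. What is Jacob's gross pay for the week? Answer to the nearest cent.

€1246.76

Mon: 9:46 AM–9:45 PM = 11 h 59 min
Tue: 5:49 AM–5:24 PM = 11 h 35 min
Wed: 6:50 AM–1:50 PM = 7 h 0 min
Thu: 7:28 AM–5:47 PM = 10 h 19 min
Fri: 5:24 AM–1:45 PM = 8 h 21 min
Sat: 9:40 AM–7:39 PM = 9 h 59 min
Total worked: 59 h 13 min = 3553 min.
Regular 44 h 0 min = 2640 min at €16.75/h; overtime 15 h 13 min = 913 min at €33.50/h.
Pay = (2640 × €16.75 + 913 × €33.50) ÷ 60 = €1246.76.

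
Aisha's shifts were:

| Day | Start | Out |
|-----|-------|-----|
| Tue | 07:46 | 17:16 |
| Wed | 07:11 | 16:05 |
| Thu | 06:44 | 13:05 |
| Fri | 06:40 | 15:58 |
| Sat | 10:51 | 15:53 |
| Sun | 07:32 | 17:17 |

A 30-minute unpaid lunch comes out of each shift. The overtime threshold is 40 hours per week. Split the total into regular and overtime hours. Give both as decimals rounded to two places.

Tue: 07:46–17:16 = 9 h 30 min; less 30 min break → 9 h 0 min
Wed: 07:11–16:05 = 8 h 54 min; less 30 min break → 8 h 24 min
Thu: 06:44–13:05 = 6 h 21 min; less 30 min break → 5 h 51 min
Fri: 06:40–15:58 = 9 h 18 min; less 30 min break → 8 h 48 min
Sat: 10:51–15:53 = 5 h 2 min; less 30 min break → 4 h 32 min
Sun: 07:32–17:17 = 9 h 45 min; less 30 min break → 9 h 15 min
Total worked: 45 h 50 min = 45.83 h.
Threshold 40 h → overtime 5 h 50 min, regular 40 h 0 min.

Regular 40.00 hours, overtime 5.83 hours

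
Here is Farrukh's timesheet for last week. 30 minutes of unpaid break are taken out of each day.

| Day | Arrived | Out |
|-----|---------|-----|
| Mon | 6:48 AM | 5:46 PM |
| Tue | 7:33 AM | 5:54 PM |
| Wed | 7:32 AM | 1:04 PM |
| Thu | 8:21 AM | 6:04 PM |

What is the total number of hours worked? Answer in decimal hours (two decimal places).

34.57 hours

Mon: 6:48 AM–5:46 PM = 10 h 58 min; less 30 min break → 10 h 28 min
Tue: 7:33 AM–5:54 PM = 10 h 21 min; less 30 min break → 9 h 51 min
Wed: 7:32 AM–1:04 PM = 5 h 32 min; less 30 min break → 5 h 2 min
Thu: 8:21 AM–6:04 PM = 9 h 43 min; less 30 min break → 9 h 13 min
Total: 10 h 28 min + 9 h 51 min + 5 h 2 min + 9 h 13 min = 34 h 34 min.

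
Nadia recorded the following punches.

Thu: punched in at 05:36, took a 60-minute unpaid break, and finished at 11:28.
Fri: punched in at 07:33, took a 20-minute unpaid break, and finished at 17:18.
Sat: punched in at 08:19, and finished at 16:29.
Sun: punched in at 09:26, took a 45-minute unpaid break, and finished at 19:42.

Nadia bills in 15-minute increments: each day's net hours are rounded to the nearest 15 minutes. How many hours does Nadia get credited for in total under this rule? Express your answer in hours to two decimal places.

Thu: 05:36–11:28 = 5 h 52 min − 60 min = 4 h 52 min → rounds to 4 h 45 min
Fri: 07:33–17:18 = 9 h 45 min − 20 min = 9 h 25 min → rounds to 9 h 30 min
Sat: 08:19–16:29 = 8 h 10 min → rounds to 8 h 15 min
Sun: 09:26–19:42 = 10 h 16 min − 45 min = 9 h 31 min → rounds to 9 h 30 min
Total credited: 32 h 0 min.

32.00 hours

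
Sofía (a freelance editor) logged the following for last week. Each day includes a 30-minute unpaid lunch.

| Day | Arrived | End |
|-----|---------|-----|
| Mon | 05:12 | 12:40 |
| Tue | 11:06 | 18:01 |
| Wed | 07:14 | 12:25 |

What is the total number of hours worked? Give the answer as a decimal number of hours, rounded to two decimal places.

18.07 hours

Mon: 05:12–12:40 = 7 h 28 min; less 30 min break → 6 h 58 min
Tue: 11:06–18:01 = 6 h 55 min; less 30 min break → 6 h 25 min
Wed: 07:14–12:25 = 5 h 11 min; less 30 min break → 4 h 41 min
Total: 6 h 58 min + 6 h 25 min + 4 h 41 min = 18 h 4 min.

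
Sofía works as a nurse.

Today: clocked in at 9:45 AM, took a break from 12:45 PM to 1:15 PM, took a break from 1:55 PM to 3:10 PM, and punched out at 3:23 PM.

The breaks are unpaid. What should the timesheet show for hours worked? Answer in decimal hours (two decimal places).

3.88 hours

Today: 9:45 AM–3:23 PM = 5 h 38 min; less 105 min break → 3 h 53 min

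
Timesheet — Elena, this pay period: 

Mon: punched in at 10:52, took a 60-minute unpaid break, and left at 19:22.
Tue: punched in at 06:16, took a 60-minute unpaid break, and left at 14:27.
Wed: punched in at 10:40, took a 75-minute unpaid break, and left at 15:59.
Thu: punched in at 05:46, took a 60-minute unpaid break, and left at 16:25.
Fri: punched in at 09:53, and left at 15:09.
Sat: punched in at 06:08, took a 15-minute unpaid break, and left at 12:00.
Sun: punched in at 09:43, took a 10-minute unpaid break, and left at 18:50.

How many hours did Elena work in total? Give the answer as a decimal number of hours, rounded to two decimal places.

48.23 hours

Mon: 10:52–19:22 = 8 h 30 min; less 60 min break → 7 h 30 min
Tue: 06:16–14:27 = 8 h 11 min; less 60 min break → 7 h 11 min
Wed: 10:40–15:59 = 5 h 19 min; less 75 min break → 4 h 4 min
Thu: 05:46–16:25 = 10 h 39 min; less 60 min break → 9 h 39 min
Fri: 09:53–15:09 = 5 h 16 min
Sat: 06:08–12:00 = 5 h 52 min; less 15 min break → 5 h 37 min
Sun: 09:43–18:50 = 9 h 7 min; less 10 min break → 8 h 57 min
Total: 7 h 30 min + 7 h 11 min + 4 h 4 min + 9 h 39 min + 5 h 16 min + 5 h 37 min + 8 h 57 min = 48 h 14 min.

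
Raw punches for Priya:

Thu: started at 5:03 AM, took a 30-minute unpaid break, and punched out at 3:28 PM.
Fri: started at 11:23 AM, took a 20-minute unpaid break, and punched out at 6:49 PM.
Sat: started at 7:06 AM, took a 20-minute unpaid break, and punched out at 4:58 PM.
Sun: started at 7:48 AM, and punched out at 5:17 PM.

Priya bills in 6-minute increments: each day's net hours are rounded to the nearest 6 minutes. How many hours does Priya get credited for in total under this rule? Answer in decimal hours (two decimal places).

Thu: 5:03 AM–3:28 PM = 10 h 25 min − 30 min = 9 h 55 min → rounds to 9 h 54 min
Fri: 11:23 AM–6:49 PM = 7 h 26 min − 20 min = 7 h 6 min → rounds to 7 h 6 min
Sat: 7:06 AM–4:58 PM = 9 h 52 min − 20 min = 9 h 32 min → rounds to 9 h 30 min
Sun: 7:48 AM–5:17 PM = 9 h 29 min → rounds to 9 h 30 min
Total credited: 36 h 0 min.

36.00 hours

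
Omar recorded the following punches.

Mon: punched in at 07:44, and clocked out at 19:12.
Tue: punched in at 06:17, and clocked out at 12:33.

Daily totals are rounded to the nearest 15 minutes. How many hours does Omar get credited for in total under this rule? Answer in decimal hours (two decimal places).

17.75 hours

Mon: 07:44–19:12 = 11 h 28 min → rounds to 11 h 30 min
Tue: 06:17–12:33 = 6 h 16 min → rounds to 6 h 15 min
Total credited: 17 h 45 min.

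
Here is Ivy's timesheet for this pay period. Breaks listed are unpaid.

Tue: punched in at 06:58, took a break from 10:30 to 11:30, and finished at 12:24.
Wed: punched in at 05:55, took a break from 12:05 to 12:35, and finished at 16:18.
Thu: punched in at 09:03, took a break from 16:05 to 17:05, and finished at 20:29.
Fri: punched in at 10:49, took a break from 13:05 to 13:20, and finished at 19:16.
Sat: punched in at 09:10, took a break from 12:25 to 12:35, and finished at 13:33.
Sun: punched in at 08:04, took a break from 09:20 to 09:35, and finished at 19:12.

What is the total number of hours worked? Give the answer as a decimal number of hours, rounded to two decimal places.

Tue: 06:58–12:24 = 5 h 26 min; less 60 min break → 4 h 26 min
Wed: 05:55–16:18 = 10 h 23 min; less 30 min break → 9 h 53 min
Thu: 09:03–20:29 = 11 h 26 min; less 60 min break → 10 h 26 min
Fri: 10:49–19:16 = 8 h 27 min; less 15 min break → 8 h 12 min
Sat: 09:10–13:33 = 4 h 23 min; less 10 min break → 4 h 13 min
Sun: 08:04–19:12 = 11 h 8 min; less 15 min break → 10 h 53 min
Total: 4 h 26 min + 9 h 53 min + 10 h 26 min + 8 h 12 min + 4 h 13 min + 10 h 53 min = 48 h 3 min.

48.05 hours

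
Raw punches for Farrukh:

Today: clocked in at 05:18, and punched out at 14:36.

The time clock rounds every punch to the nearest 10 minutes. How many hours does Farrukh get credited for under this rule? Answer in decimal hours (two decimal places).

9.33 hours

Today: in 05:18→05:20, out 14:36→14:40; 9 h 20 min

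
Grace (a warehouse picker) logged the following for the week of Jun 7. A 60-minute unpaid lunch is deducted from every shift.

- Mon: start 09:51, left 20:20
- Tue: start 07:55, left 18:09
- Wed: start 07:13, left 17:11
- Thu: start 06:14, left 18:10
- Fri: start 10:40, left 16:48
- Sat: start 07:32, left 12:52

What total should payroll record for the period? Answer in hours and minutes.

Mon: 09:51–20:20 = 10 h 29 min; less 60 min break → 9 h 29 min
Tue: 07:55–18:09 = 10 h 14 min; less 60 min break → 9 h 14 min
Wed: 07:13–17:11 = 9 h 58 min; less 60 min break → 8 h 58 min
Thu: 06:14–18:10 = 11 h 56 min; less 60 min break → 10 h 56 min
Fri: 10:40–16:48 = 6 h 8 min; less 60 min break → 5 h 8 min
Sat: 07:32–12:52 = 5 h 20 min; less 60 min break → 4 h 20 min
Total: 9 h 29 min + 9 h 14 min + 8 h 58 min + 10 h 56 min + 5 h 8 min + 4 h 20 min = 48 h 5 min.

48 h 5 min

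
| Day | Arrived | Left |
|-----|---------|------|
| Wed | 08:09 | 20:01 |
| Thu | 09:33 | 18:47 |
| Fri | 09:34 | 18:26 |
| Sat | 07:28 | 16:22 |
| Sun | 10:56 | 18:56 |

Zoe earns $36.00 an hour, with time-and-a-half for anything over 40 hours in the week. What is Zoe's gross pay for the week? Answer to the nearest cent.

$1810.80

Wed: 08:09–20:01 = 11 h 52 min
Thu: 09:33–18:47 = 9 h 14 min
Fri: 09:34–18:26 = 8 h 52 min
Sat: 07:28–16:22 = 8 h 54 min
Sun: 10:56–18:56 = 8 h 0 min
Total worked: 46 h 52 min = 2812 min.
Regular 40 h 0 min = 2400 min at $36.00/h; overtime 6 h 52 min = 412 min at $54.00/h.
Pay = (2400 × $36.00 + 412 × $54.00) ÷ 60 = $1810.80.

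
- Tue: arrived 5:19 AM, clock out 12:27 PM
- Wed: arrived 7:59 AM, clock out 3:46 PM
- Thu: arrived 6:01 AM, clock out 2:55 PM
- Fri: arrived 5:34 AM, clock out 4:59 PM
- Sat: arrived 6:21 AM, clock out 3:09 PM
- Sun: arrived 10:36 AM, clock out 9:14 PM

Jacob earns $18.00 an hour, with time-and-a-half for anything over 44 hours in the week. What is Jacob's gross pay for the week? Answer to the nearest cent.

Tue: 5:19 AM–12:27 PM = 7 h 8 min
Wed: 7:59 AM–3:46 PM = 7 h 47 min
Thu: 6:01 AM–2:55 PM = 8 h 54 min
Fri: 5:34 AM–4:59 PM = 11 h 25 min
Sat: 6:21 AM–3:09 PM = 8 h 48 min
Sun: 10:36 AM–9:14 PM = 10 h 38 min
Total worked: 54 h 40 min = 3280 min.
Regular 44 h 0 min = 2640 min at $18.00/h; overtime 10 h 40 min = 640 min at $27.00/h.
Pay = (2640 × $18.00 + 640 × $27.00) ÷ 60 = $1080.00.

$1080.00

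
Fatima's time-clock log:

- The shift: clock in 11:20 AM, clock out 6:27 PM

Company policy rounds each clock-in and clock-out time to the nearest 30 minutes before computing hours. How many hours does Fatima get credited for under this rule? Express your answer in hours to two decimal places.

The shift: in 11:20 AM→11:30 AM, out 6:27 PM→6:30 PM; 7 h 0 min

7.00 hours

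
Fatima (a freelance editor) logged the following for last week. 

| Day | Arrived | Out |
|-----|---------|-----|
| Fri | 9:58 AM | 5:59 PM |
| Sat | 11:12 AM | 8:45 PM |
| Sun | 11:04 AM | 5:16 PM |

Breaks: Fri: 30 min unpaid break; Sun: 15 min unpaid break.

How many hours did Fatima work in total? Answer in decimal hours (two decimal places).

Fri: 9:58 AM–5:59 PM = 8 h 1 min; less 30 min break → 7 h 31 min
Sat: 11:12 AM–8:45 PM = 9 h 33 min
Sun: 11:04 AM–5:16 PM = 6 h 12 min; less 15 min break → 5 h 57 min
Total: 7 h 31 min + 9 h 33 min + 5 h 57 min = 23 h 1 min.

23.02 hours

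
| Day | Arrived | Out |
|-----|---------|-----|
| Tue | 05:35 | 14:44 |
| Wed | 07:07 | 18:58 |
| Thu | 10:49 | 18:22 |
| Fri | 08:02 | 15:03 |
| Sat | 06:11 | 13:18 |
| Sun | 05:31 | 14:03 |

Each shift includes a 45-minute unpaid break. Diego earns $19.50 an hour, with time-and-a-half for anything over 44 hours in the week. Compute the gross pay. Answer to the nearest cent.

$937.46

Tue: 05:35–14:44 = 9 h 9 min; less 45 min break → 8 h 24 min
Wed: 07:07–18:58 = 11 h 51 min; less 45 min break → 11 h 6 min
Thu: 10:49–18:22 = 7 h 33 min; less 45 min break → 6 h 48 min
Fri: 08:02–15:03 = 7 h 1 min; less 45 min break → 6 h 16 min
Sat: 06:11–13:18 = 7 h 7 min; less 45 min break → 6 h 22 min
Sun: 05:31–14:03 = 8 h 32 min; less 45 min break → 7 h 47 min
Total worked: 46 h 43 min = 2803 min.
Regular 44 h 0 min = 2640 min at $19.50/h; overtime 2 h 43 min = 163 min at $29.25/h.
Pay = (2640 × $19.50 + 163 × $29.25) ÷ 60 = $937.46.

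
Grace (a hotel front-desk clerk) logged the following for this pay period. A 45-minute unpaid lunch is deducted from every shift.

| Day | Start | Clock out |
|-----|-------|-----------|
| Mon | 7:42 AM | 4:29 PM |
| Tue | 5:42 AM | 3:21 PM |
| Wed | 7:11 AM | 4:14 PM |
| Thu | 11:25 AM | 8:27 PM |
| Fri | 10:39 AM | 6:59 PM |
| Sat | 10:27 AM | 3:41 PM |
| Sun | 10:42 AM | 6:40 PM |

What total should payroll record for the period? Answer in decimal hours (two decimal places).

Mon: 7:42 AM–4:29 PM = 8 h 47 min; less 45 min break → 8 h 2 min
Tue: 5:42 AM–3:21 PM = 9 h 39 min; less 45 min break → 8 h 54 min
Wed: 7:11 AM–4:14 PM = 9 h 3 min; less 45 min break → 8 h 18 min
Thu: 11:25 AM–8:27 PM = 9 h 2 min; less 45 min break → 8 h 17 min
Fri: 10:39 AM–6:59 PM = 8 h 20 min; less 45 min break → 7 h 35 min
Sat: 10:27 AM–3:41 PM = 5 h 14 min; less 45 min break → 4 h 29 min
Sun: 10:42 AM–6:40 PM = 7 h 58 min; less 45 min break → 7 h 13 min
Total: 8 h 2 min + 8 h 54 min + 8 h 18 min + 8 h 17 min + 7 h 35 min + 4 h 29 min + 7 h 13 min = 52 h 48 min.

52.80 hours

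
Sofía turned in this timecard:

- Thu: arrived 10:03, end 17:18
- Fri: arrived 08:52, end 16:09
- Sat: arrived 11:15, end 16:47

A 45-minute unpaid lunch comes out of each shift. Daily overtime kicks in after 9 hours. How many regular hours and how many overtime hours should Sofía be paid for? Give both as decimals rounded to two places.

Thu: 10:03–17:18 = 7 h 15 min; less 45 min break → 6 h 30 min
Fri: 08:52–16:09 = 7 h 17 min; less 45 min break → 6 h 32 min
Sat: 11:15–16:47 = 5 h 32 min; less 45 min break → 4 h 47 min
Thu reg 6 h 30 min / OT 0 h 0 min; Fri reg 6 h 32 min / OT 0 h 0 min; Sat reg 4 h 47 min / OT 0 h 0 min.
Totals: regular 17 h 49 min, overtime 0 h 0 min.

Regular 17.82 hours, overtime 0.00 hours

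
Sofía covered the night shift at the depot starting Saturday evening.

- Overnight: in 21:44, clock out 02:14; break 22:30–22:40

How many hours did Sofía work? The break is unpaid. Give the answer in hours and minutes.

4 h 20 min

Overnight: 21:44 → midnight = 2 h 16 min; midnight → 02:14 = 2 h 14 min; span 4 h 30 min; less 10 min break → 4 h 20 min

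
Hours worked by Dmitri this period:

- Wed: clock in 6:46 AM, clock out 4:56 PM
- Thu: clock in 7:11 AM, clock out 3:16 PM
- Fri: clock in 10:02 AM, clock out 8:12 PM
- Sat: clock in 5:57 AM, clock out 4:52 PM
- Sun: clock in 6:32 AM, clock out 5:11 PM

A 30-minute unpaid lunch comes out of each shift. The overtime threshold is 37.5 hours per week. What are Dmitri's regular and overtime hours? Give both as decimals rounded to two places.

Regular 37.50 hours, overtime 9.98 hours

Wed: 6:46 AM–4:56 PM = 10 h 10 min; less 30 min break → 9 h 40 min
Thu: 7:11 AM–3:16 PM = 8 h 5 min; less 30 min break → 7 h 35 min
Fri: 10:02 AM–8:12 PM = 10 h 10 min; less 30 min break → 9 h 40 min
Sat: 5:57 AM–4:52 PM = 10 h 55 min; less 30 min break → 10 h 25 min
Sun: 6:32 AM–5:11 PM = 10 h 39 min; less 30 min break → 10 h 9 min
Total worked: 47 h 29 min = 47.48 h.
Threshold 37.5 h → overtime 9 h 59 min, regular 37 h 30 min.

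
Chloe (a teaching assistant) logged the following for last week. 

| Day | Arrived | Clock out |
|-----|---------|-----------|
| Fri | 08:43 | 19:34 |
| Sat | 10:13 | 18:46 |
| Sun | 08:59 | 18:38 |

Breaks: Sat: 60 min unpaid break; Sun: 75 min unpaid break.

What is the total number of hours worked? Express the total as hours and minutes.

Fri: 08:43–19:34 = 10 h 51 min
Sat: 10:13–18:46 = 8 h 33 min; less 60 min break → 7 h 33 min
Sun: 08:59–18:38 = 9 h 39 min; less 75 min break → 8 h 24 min
Total: 10 h 51 min + 7 h 33 min + 8 h 24 min = 26 h 48 min.

26 h 48 min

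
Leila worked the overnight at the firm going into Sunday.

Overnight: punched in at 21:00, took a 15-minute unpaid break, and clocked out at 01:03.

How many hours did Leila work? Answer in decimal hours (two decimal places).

3.80 hours

Overnight: 21:00 → midnight = 3 h 0 min; midnight → 01:03 = 1 h 3 min; span 4 h 3 min; less 15 min break → 3 h 48 min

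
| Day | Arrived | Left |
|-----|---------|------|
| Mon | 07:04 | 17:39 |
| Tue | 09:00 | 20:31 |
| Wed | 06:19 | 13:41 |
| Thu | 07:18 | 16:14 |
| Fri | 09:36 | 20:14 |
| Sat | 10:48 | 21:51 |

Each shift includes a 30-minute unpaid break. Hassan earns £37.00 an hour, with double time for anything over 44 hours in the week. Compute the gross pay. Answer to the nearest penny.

Mon: 07:04–17:39 = 10 h 35 min; less 30 min break → 10 h 5 min
Tue: 09:00–20:31 = 11 h 31 min; less 30 min break → 11 h 1 min
Wed: 06:19–13:41 = 7 h 22 min; less 30 min break → 6 h 52 min
Thu: 07:18–16:14 = 8 h 56 min; less 30 min break → 8 h 26 min
Fri: 09:36–20:14 = 10 h 38 min; less 30 min break → 10 h 8 min
Sat: 10:48–21:51 = 11 h 3 min; less 30 min break → 10 h 33 min
Total worked: 57 h 5 min = 3425 min.
Regular 44 h 0 min = 2640 min at £37.00/h; overtime 13 h 5 min = 785 min at £74.00/h.
Pay = (2640 × £37.00 + 785 × £74.00) ÷ 60 = £2596.17.

£2596.17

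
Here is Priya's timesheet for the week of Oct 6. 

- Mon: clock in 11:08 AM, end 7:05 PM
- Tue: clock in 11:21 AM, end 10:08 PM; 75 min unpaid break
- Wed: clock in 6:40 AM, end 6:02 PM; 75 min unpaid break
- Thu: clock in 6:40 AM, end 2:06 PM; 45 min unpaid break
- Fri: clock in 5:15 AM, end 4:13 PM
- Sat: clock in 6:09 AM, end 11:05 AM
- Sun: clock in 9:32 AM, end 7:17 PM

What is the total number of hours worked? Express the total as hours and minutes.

Mon: 11:08 AM–7:05 PM = 7 h 57 min
Tue: 11:21 AM–10:08 PM = 10 h 47 min; less 75 min break → 9 h 32 min
Wed: 6:40 AM–6:02 PM = 11 h 22 min; less 75 min break → 10 h 7 min
Thu: 6:40 AM–2:06 PM = 7 h 26 min; less 45 min break → 6 h 41 min
Fri: 5:15 AM–4:13 PM = 10 h 58 min
Sat: 6:09 AM–11:05 AM = 4 h 56 min
Sun: 9:32 AM–7:17 PM = 9 h 45 min
Total: 7 h 57 min + 9 h 32 min + 10 h 7 min + 6 h 41 min + 10 h 58 min + 4 h 56 min + 9 h 45 min = 59 h 56 min.

59 h 56 min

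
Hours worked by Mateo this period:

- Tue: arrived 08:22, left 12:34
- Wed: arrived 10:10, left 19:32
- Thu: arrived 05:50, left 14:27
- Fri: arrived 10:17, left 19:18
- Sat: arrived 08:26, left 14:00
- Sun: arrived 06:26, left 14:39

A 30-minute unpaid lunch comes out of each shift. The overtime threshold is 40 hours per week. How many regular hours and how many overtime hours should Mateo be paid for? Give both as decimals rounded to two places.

Tue: 08:22–12:34 = 4 h 12 min; less 30 min break → 3 h 42 min
Wed: 10:10–19:32 = 9 h 22 min; less 30 min break → 8 h 52 min
Thu: 05:50–14:27 = 8 h 37 min; less 30 min break → 8 h 7 min
Fri: 10:17–19:18 = 9 h 1 min; less 30 min break → 8 h 31 min
Sat: 08:26–14:00 = 5 h 34 min; less 30 min break → 5 h 4 min
Sun: 06:26–14:39 = 8 h 13 min; less 30 min break → 7 h 43 min
Total worked: 41 h 59 min = 41.98 h.
Threshold 40 h → overtime 1 h 59 min, regular 40 h 0 min.

Regular 40.00 hours, overtime 1.98 hours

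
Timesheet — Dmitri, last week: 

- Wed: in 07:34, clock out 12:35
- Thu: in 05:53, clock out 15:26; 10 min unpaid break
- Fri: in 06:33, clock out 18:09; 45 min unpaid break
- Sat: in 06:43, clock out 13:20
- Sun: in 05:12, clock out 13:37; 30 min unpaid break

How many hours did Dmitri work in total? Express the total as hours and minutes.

Wed: 07:34–12:35 = 5 h 1 min
Thu: 05:53–15:26 = 9 h 33 min; less 10 min break → 9 h 23 min
Fri: 06:33–18:09 = 11 h 36 min; less 45 min break → 10 h 51 min
Sat: 06:43–13:20 = 6 h 37 min
Sun: 05:12–13:37 = 8 h 25 min; less 30 min break → 7 h 55 min
Total: 5 h 1 min + 9 h 23 min + 10 h 51 min + 6 h 37 min + 7 h 55 min = 39 h 47 min.

39 h 47 min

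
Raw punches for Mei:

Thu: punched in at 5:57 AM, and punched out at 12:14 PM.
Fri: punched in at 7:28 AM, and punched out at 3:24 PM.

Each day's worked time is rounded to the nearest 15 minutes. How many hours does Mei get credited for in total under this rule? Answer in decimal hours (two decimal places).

14.25 hours

Thu: 5:57 AM–12:14 PM = 6 h 17 min → rounds to 6 h 15 min
Fri: 7:28 AM–3:24 PM = 7 h 56 min → rounds to 8 h 0 min
Total credited: 14 h 15 min.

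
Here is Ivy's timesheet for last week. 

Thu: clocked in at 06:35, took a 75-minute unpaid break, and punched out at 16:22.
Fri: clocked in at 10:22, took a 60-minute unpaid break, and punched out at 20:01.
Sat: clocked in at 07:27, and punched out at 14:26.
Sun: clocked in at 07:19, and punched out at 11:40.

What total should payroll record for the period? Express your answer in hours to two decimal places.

Thu: 06:35–16:22 = 9 h 47 min; less 75 min break → 8 h 32 min
Fri: 10:22–20:01 = 9 h 39 min; less 60 min break → 8 h 39 min
Sat: 07:27–14:26 = 6 h 59 min
Sun: 07:19–11:40 = 4 h 21 min
Total: 8 h 32 min + 8 h 39 min + 6 h 59 min + 4 h 21 min = 28 h 31 min.

28.52 hours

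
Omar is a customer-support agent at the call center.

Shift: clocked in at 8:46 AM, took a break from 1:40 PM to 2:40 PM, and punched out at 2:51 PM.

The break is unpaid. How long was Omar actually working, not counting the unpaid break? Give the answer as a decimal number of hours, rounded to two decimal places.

5.08 hours

Shift: 8:46 AM–2:51 PM = 6 h 5 min; less 60 min break → 5 h 5 min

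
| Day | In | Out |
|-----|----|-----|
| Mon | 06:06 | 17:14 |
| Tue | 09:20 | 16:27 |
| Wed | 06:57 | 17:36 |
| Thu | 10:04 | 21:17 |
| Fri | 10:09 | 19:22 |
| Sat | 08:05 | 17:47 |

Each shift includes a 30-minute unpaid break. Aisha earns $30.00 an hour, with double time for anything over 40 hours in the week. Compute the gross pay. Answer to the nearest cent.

Mon: 06:06–17:14 = 11 h 8 min; less 30 min break → 10 h 38 min
Tue: 09:20–16:27 = 7 h 7 min; less 30 min break → 6 h 37 min
Wed: 06:57–17:36 = 10 h 39 min; less 30 min break → 10 h 9 min
Thu: 10:04–21:17 = 11 h 13 min; less 30 min break → 10 h 43 min
Fri: 10:09–19:22 = 9 h 13 min; less 30 min break → 8 h 43 min
Sat: 08:05–17:47 = 9 h 42 min; less 30 min break → 9 h 12 min
Total worked: 56 h 2 min = 3362 min.
Regular 40 h 0 min = 2400 min at $30.00/h; overtime 16 h 2 min = 962 min at $60.00/h.
Pay = (2400 × $30.00 + 962 × $60.00) ÷ 60 = $2162.00.

$2162.00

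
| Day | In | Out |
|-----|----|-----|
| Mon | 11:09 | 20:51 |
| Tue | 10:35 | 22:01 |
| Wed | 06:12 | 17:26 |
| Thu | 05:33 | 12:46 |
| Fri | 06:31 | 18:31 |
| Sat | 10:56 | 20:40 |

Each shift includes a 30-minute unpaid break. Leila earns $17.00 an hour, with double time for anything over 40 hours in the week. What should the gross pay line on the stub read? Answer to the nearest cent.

$1302.77

Mon: 11:09–20:51 = 9 h 42 min; less 30 min break → 9 h 12 min
Tue: 10:35–22:01 = 11 h 26 min; less 30 min break → 10 h 56 min
Wed: 06:12–17:26 = 11 h 14 min; less 30 min break → 10 h 44 min
Thu: 05:33–12:46 = 7 h 13 min; less 30 min break → 6 h 43 min
Fri: 06:31–18:31 = 12 h 0 min; less 30 min break → 11 h 30 min
Sat: 10:56–20:40 = 9 h 44 min; less 30 min break → 9 h 14 min
Total worked: 58 h 19 min = 3499 min.
Regular 40 h 0 min = 2400 min at $17.00/h; overtime 18 h 19 min = 1099 min at $34.00/h.
Pay = (2400 × $17.00 + 1099 × $34.00) ÷ 60 = $1302.77.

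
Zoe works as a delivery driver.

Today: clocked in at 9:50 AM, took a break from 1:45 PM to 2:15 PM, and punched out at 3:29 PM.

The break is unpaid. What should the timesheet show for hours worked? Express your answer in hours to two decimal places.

5.15 hours

Today: 9:50 AM–3:29 PM = 5 h 39 min; less 30 min break → 5 h 9 min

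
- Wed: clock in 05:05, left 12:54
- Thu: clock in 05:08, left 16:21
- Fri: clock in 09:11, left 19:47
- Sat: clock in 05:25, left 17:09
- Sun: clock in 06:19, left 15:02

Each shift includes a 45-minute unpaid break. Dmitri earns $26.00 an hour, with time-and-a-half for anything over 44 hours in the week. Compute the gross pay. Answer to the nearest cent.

Wed: 05:05–12:54 = 7 h 49 min; less 45 min break → 7 h 4 min
Thu: 05:08–16:21 = 11 h 13 min; less 45 min break → 10 h 28 min
Fri: 09:11–19:47 = 10 h 36 min; less 45 min break → 9 h 51 min
Sat: 05:25–17:09 = 11 h 44 min; less 45 min break → 10 h 59 min
Sun: 06:19–15:02 = 8 h 43 min; less 45 min break → 7 h 58 min
Total worked: 46 h 20 min = 2780 min.
Regular 44 h 0 min = 2640 min at $26.00/h; overtime 2 h 20 min = 140 min at $39.00/h.
Pay = (2640 × $26.00 + 140 × $39.00) ÷ 60 = $1235.00.

$1235.00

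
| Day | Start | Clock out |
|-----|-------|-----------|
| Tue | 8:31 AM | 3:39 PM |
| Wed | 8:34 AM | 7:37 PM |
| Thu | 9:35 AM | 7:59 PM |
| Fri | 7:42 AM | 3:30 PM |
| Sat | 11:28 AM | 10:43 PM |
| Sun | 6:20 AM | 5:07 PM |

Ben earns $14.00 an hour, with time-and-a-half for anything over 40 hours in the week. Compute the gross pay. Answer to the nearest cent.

$946.75

Tue: 8:31 AM–3:39 PM = 7 h 8 min
Wed: 8:34 AM–7:37 PM = 11 h 3 min
Thu: 9:35 AM–7:59 PM = 10 h 24 min
Fri: 7:42 AM–3:30 PM = 7 h 48 min
Sat: 11:28 AM–10:43 PM = 11 h 15 min
Sun: 6:20 AM–5:07 PM = 10 h 47 min
Total worked: 58 h 25 min = 3505 min.
Regular 40 h 0 min = 2400 min at $14.00/h; overtime 18 h 25 min = 1105 min at $21.00/h.
Pay = (2400 × $14.00 + 1105 × $21.00) ÷ 60 = $946.75.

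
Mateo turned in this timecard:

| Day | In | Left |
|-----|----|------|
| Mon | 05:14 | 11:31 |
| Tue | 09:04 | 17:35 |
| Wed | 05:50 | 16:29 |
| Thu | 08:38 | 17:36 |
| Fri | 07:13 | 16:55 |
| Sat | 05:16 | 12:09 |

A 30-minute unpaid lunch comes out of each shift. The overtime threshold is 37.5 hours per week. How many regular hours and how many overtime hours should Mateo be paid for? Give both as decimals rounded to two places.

Mon: 05:14–11:31 = 6 h 17 min; less 30 min break → 5 h 47 min
Tue: 09:04–17:35 = 8 h 31 min; less 30 min break → 8 h 1 min
Wed: 05:50–16:29 = 10 h 39 min; less 30 min break → 10 h 9 min
Thu: 08:38–17:36 = 8 h 58 min; less 30 min break → 8 h 28 min
Fri: 07:13–16:55 = 9 h 42 min; less 30 min break → 9 h 12 min
Sat: 05:16–12:09 = 6 h 53 min; less 30 min break → 6 h 23 min
Total worked: 48 h 0 min = 48.00 h.
Threshold 37.5 h → overtime 10 h 30 min, regular 37 h 30 min.

Regular 37.50 hours, overtime 10.50 hours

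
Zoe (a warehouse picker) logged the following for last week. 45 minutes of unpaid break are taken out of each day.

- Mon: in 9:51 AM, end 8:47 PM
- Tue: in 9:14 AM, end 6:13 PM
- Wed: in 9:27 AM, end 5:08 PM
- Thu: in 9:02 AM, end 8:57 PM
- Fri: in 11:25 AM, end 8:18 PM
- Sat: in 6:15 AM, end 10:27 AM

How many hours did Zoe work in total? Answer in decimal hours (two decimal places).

Mon: 9:51 AM–8:47 PM = 10 h 56 min; less 45 min break → 10 h 11 min
Tue: 9:14 AM–6:13 PM = 8 h 59 min; less 45 min break → 8 h 14 min
Wed: 9:27 AM–5:08 PM = 7 h 41 min; less 45 min break → 6 h 56 min
Thu: 9:02 AM–8:57 PM = 11 h 55 min; less 45 min break → 11 h 10 min
Fri: 11:25 AM–8:18 PM = 8 h 53 min; less 45 min break → 8 h 8 min
Sat: 6:15 AM–10:27 AM = 4 h 12 min; less 45 min break → 3 h 27 min
Total: 10 h 11 min + 8 h 14 min + 6 h 56 min + 11 h 10 min + 8 h 8 min + 3 h 27 min = 48 h 6 min.

48.10 hours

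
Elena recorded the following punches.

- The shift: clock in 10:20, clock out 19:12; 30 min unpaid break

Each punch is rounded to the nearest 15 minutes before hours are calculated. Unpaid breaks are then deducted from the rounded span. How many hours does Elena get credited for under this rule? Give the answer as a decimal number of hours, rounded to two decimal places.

8.50 hours

The shift: in 10:20→10:15, out 19:12→19:15; 9 h 0 min − 30 min = 8 h 30 min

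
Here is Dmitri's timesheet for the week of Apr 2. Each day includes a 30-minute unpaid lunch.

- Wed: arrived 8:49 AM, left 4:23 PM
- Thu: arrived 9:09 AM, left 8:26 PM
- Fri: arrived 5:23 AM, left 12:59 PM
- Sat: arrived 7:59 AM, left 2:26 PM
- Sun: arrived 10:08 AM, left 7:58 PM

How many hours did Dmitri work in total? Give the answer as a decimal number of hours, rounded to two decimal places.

Wed: 8:49 AM–4:23 PM = 7 h 34 min; less 30 min break → 7 h 4 min
Thu: 9:09 AM–8:26 PM = 11 h 17 min; less 30 min break → 10 h 47 min
Fri: 5:23 AM–12:59 PM = 7 h 36 min; less 30 min break → 7 h 6 min
Sat: 7:59 AM–2:26 PM = 6 h 27 min; less 30 min break → 5 h 57 min
Sun: 10:08 AM–7:58 PM = 9 h 50 min; less 30 min break → 9 h 20 min
Total: 7 h 4 min + 10 h 47 min + 7 h 6 min + 5 h 57 min + 9 h 20 min = 40 h 14 min.

40.23 hours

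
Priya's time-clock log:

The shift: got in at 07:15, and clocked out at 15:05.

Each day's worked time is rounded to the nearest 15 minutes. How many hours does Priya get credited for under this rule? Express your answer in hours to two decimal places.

7.75 hours

The shift: 07:15–15:05 = 7 h 50 min → rounds to 7 h 45 min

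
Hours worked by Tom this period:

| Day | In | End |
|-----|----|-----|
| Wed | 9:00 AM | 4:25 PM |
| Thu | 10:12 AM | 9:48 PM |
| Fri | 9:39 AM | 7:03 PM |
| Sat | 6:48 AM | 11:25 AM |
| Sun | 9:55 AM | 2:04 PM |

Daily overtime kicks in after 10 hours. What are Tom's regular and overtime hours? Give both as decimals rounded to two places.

Wed: 9:00 AM–4:25 PM = 7 h 25 min
Thu: 10:12 AM–9:48 PM = 11 h 36 min
Fri: 9:39 AM–7:03 PM = 9 h 24 min
Sat: 6:48 AM–11:25 AM = 4 h 37 min
Sun: 9:55 AM–2:04 PM = 4 h 9 min
Wed reg 7 h 25 min / OT 0 h 0 min; Thu reg 10 h 0 min / OT 1 h 36 min; Fri reg 9 h 24 min / OT 0 h 0 min; Sat reg 4 h 37 min / OT 0 h 0 min; Sun reg 4 h 9 min / OT 0 h 0 min.
Totals: regular 35 h 35 min, overtime 1 h 36 min.

Regular 35.58 hours, overtime 1.60 hours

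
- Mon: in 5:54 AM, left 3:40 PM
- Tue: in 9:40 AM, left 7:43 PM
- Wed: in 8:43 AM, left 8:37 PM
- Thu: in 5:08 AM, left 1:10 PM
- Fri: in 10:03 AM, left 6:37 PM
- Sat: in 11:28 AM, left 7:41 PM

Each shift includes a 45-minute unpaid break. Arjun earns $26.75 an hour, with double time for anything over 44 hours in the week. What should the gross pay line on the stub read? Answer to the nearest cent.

Mon: 5:54 AM–3:40 PM = 9 h 46 min; less 45 min break → 9 h 1 min
Tue: 9:40 AM–7:43 PM = 10 h 3 min; less 45 min break → 9 h 18 min
Wed: 8:43 AM–8:37 PM = 11 h 54 min; less 45 min break → 11 h 9 min
Thu: 5:08 AM–1:10 PM = 8 h 2 min; less 45 min break → 7 h 17 min
Fri: 10:03 AM–6:37 PM = 8 h 34 min; less 45 min break → 7 h 49 min
Sat: 11:28 AM–7:41 PM = 8 h 13 min; less 45 min break → 7 h 28 min
Total worked: 52 h 2 min = 3122 min.
Regular 44 h 0 min = 2640 min at $26.75/h; overtime 8 h 2 min = 482 min at $53.50/h.
Pay = (2640 × $26.75 + 482 × $53.50) ÷ 60 = $1606.78.

$1606.78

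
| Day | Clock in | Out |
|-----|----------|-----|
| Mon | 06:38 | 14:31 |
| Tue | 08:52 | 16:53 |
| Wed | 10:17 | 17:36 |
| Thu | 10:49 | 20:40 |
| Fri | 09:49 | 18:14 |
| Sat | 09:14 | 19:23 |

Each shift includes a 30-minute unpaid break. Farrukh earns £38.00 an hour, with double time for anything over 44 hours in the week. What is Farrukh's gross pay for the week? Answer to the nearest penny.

£2024.13

Mon: 06:38–14:31 = 7 h 53 min; less 30 min break → 7 h 23 min
Tue: 08:52–16:53 = 8 h 1 min; less 30 min break → 7 h 31 min
Wed: 10:17–17:36 = 7 h 19 min; less 30 min break → 6 h 49 min
Thu: 10:49–20:40 = 9 h 51 min; less 30 min break → 9 h 21 min
Fri: 09:49–18:14 = 8 h 25 min; less 30 min break → 7 h 55 min
Sat: 09:14–19:23 = 10 h 9 min; less 30 min break → 9 h 39 min
Total worked: 48 h 38 min = 2918 min.
Regular 44 h 0 min = 2640 min at £38.00/h; overtime 4 h 38 min = 278 min at £76.00/h.
Pay = (2640 × £38.00 + 278 × £76.00) ÷ 60 = £2024.13.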